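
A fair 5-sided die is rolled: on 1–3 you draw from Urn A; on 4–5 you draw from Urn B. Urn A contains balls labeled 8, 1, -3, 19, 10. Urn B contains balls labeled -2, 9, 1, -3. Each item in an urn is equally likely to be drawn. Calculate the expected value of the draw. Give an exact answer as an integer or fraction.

47/10

E[X | Urn A] = (8 + 1 − 3 + 19 + 10)/5 = 7
E[X | Urn B] = (-2 + 9 + 1 − 3)/4 = 5/4
E[X] = (3/5)·7 + (2/5)·5/4 = 47/10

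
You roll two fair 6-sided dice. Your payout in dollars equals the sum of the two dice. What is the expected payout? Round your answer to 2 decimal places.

Distribution of the sum of the two dice: 2 w.p. 1/36, 3 w.p. 1/18, 4 w.p. 1/12, 5 w.p. 1/9, 6 w.p. 5/36, 7 w.p. 1/6, …
E[payout] = (1/36)·2 + (1/18)·3 + (1/12)·4 + (1/9)·5 + (5/36)·6 + (1/6)·7 + (5/36)·8 + (1/9)·9 + (1/12)·10 + (1/18)·11 + (1/36)·12 = 7
≈ $7.00

$7.00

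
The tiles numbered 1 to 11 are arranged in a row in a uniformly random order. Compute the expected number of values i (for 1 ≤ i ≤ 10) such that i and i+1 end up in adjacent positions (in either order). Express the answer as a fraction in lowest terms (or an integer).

20/11

For each i ∈ {1,…,10}, let Xᵢ = 1 if i and i+1 are adjacent. P(Xᵢ=1) = 2·(11−1)!/11! = 2/11.
By linearity, E[ΣXᵢ] = (10)·(2/11) = 20/11.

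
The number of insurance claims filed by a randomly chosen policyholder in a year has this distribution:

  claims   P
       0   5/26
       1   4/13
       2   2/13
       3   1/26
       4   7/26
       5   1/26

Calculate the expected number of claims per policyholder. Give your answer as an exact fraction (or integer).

E[X] = (5/26)·0 + (4/13)·1 + (2/13)·2 + (1/26)·3 + (7/26)·4 + (1/26)·5
     = 2

2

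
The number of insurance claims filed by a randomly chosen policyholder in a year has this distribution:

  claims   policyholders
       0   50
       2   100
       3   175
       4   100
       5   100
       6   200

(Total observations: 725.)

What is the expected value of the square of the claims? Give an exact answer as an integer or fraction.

Total = 725, so P(claims=0) = 50/725, etc.
E[X²] = (2/29)·0 + (4/29)·4 + (7/29)·9 + (4/29)·16 + (4/29)·25 + (8/29)·36
     = 531/29

531/29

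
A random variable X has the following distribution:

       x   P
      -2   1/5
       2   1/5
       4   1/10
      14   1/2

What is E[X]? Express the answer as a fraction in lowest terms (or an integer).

37/5

E[X] = (1/5)·(-2) + (1/5)·2 + (1/10)·4 + (1/2)·14
     = 37/5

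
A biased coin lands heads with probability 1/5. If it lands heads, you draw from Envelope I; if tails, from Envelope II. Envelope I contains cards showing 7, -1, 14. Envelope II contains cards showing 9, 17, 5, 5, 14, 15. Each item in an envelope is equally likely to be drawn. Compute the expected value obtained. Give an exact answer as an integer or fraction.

E[X | Envelope I] = (7 − 1 + 14)/3 = 20/3
E[X | Envelope II] = (9 + 17 + 5 + 5 + 14 + 15)/6 = 65/6
E[X] = (1/5)·20/3 + (4/5)·65/6 = 10

10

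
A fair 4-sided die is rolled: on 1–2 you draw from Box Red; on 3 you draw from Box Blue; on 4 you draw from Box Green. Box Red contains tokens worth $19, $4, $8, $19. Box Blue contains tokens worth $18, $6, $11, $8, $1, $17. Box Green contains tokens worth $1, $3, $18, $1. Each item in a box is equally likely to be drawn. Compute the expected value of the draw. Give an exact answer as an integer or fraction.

491/48 dollars

E[X | Box Red] = (19 + 4 + 8 + 19)/4 = 25/2
E[X | Box Blue] = (18 + 6 + 11 + 8 + 1 + 17)/6 = 61/6
E[X | Box Green] = (1 + 3 + 18 + 1)/4 = 23/4
E[X] = (1/2)·25/2 + (1/4)·61/6 + (1/4)·23/4 = 491/48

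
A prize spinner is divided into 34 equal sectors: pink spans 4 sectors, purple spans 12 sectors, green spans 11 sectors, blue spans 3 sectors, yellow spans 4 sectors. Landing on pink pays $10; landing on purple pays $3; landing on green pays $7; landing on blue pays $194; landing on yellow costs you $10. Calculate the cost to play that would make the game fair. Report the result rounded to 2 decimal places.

E[payout] = (4/34)·10 + (12/34)·3 + (11/34)·7 + (3/34)·194 + (4/34)·(-10) = 695/34
Fair fee = E[payout] = 695/34 ≈ $20.44

$20.44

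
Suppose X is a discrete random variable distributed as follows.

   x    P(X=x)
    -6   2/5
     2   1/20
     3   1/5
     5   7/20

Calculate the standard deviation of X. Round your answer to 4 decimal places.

E[X] = 1/20, E[X²] = 503/20
Var(X) = E[X²] − (E[X])² = 503/20 − 1/400 = 10059/400
SD(X) = √(10059/400) ≈ 5.0147

5.0147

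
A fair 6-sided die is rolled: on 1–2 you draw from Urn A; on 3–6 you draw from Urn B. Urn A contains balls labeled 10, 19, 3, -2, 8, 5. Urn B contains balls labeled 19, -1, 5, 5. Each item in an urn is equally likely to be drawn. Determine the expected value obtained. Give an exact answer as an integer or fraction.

127/18

E[X | Urn A] = (10 + 19 + 3 − 2 + 8 + 5)/6 = 43/6
E[X | Urn B] = (19 − 1 + 5 + 5)/4 = 7
E[X] = (1/3)·43/6 + (2/3)·7 = 127/18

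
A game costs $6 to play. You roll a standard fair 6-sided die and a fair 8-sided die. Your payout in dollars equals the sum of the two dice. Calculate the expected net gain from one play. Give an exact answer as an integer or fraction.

$2

Distribution of the sum of the two dice: 2 w.p. 1/48, 3 w.p. 1/24, 4 w.p. 1/16, 5 w.p. 1/12, 6 w.p. 5/48, 7 w.p. 1/8, …
E[payout] = (1/48)·2 + (1/24)·3 + (1/16)·4 + (1/12)·5 + (5/48)·6 + (1/8)·7 + (1/8)·8 + (1/8)·9 + (5/48)·10 + (1/12)·11 + (1/16)·12 + (1/24)·13 + (1/48)·14 = 8
Expected profit = 8 − 6 = 2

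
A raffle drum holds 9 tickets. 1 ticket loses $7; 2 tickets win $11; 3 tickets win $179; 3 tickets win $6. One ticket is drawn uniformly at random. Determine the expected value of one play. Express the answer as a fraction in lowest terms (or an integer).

E[payout] = (1/9)·(-7) + (2/9)·11 + (3/9)·179 + (3/9)·6 = 190/3

190/3 dollars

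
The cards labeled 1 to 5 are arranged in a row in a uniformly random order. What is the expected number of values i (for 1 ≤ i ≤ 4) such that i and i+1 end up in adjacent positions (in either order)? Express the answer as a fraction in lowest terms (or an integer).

8/5

For each i ∈ {1,…,4}, let Xᵢ = 1 if i and i+1 are adjacent. P(Xᵢ=1) = 2·(5−1)!/5! = 2/5.
By linearity, E[ΣXᵢ] = (4)·(2/5) = 8/5.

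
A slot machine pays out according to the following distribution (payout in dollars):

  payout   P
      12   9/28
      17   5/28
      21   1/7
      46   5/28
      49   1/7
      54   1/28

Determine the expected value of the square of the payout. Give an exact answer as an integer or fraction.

E[X²] = (9/28)·144 + (5/28)·289 + (1/7)·441 + (5/28)·2116 + (1/7)·2401 + (1/28)·2916
     = 27605/28

27605/28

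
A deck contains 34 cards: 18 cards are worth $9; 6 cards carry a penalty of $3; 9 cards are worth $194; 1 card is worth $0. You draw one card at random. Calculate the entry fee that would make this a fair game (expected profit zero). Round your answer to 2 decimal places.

$55.59

E[payout] = (18/34)·9 + (6/34)·(-3) + (9/34)·194 + (1/34)·0 = 945/17
Fair fee = E[payout] = 945/17 ≈ $55.59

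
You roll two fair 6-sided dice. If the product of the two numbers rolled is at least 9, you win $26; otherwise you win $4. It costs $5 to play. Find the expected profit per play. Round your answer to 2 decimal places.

$11.22

E[payout] = (4/9)·4 + (5/9)·26 = 146/9
Expected profit = 146/9 − 5 = 101/9 ≈ $11.22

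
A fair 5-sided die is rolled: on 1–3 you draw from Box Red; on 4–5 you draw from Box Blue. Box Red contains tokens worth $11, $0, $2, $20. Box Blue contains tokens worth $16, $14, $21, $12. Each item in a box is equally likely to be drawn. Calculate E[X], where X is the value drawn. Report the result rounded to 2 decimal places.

E[X | Box Red] = (11 + 0 + 2 + 20)/4 = 33/4
E[X | Box Blue] = (16 + 14 + 21 + 12)/4 = 63/4
E[X] = (3/5)·33/4 + (2/5)·63/4 = 45/4 ≈ 11.25

$11.25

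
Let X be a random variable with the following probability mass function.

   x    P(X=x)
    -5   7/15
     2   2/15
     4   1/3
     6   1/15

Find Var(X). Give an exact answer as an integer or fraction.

E[X] = (7/15)·(-5) + (2/15)·2 + (1/3)·4 + (1/15)·6 = -1/3
E[X²] = (7/15)·25 + (2/15)·4 + (1/3)·16 + (1/15)·36 = 299/15
Var(X) = 299/15 − (-1/3)² = 892/45

892/45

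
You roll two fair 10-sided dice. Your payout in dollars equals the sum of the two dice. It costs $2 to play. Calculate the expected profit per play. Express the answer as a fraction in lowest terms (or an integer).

Distribution of the sum of the two dice: 2 w.p. 1/100, 3 w.p. 1/50, 4 w.p. 3/100, 5 w.p. 1/25, 6 w.p. 1/20, 7 w.p. 3/50, …
E[payout] = (1/100)·2 + (1/50)·3 + (3/100)·4 + (1/25)·5 + (1/20)·6 + (3/50)·7 + (7/100)·8 + (2/25)·9 + (9/100)·10 + (1/10)·11 + (9/100)·12 + (2/25)·13 + (7/100)·14 + (3/50)·15 + (1/20)·16 + (1/25)·17 + (3/100)·18 + (1/50)·19 + (1/100)·20 = 11
Expected profit = 11 − 2 = 9

$9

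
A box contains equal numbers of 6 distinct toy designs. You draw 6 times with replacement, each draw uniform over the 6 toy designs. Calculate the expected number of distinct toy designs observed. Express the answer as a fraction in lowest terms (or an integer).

Let Xⱼ=1 if type j appears at least once. P(Xⱼ=1) = 1 − ((6−1)/6)^6 = 31031/46656.
E[#distinct] = 6·31031/46656 = 31031/7776.

31031/7776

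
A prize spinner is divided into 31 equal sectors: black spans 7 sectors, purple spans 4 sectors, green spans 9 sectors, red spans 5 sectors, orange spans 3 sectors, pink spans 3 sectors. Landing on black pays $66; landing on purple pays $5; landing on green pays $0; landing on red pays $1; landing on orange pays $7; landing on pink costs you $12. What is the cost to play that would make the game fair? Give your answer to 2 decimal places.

E[payout] = (7/31)·66 + (4/31)·5 + (9/31)·0 + (5/31)·1 + (3/31)·7 + (3/31)·(-12) = 472/31
Fair fee = E[payout] = 472/31 ≈ $15.23

$15.23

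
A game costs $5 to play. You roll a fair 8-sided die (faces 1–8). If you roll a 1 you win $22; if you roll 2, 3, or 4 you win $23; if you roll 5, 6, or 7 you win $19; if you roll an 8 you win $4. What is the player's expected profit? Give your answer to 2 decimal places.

$14.00

E[payout] = (1/8)·4 + (3/8)·19 + (1/8)·22 + (3/8)·23 = 19
Expected profit = 19 − 5 = 14 ≈ $14.00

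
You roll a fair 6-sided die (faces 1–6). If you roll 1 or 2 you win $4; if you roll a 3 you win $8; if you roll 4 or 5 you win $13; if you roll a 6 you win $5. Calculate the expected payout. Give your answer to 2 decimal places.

E[payout] = (1/3)·4 + (1/6)·5 + (1/6)·8 + (1/3)·13 = 47/6
≈ $7.83

$7.83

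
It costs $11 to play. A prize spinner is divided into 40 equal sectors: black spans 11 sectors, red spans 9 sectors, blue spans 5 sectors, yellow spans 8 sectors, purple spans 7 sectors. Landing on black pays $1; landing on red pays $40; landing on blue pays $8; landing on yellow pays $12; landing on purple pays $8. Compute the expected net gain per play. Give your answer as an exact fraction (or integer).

E[payout] = (11/40)·1 + (9/40)·40 + (5/40)·8 + (8/40)·12 + (7/40)·8 = 563/40
Expected profit = 563/40 − 11 = 123/40

123/40 dollars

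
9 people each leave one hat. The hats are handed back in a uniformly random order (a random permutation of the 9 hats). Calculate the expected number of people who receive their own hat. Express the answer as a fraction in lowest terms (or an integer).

1

Let Xᵢ = 1 if person i gets their own hat. For each i, P(Xᵢ=1) = 1/9.
By linearity of expectation, E[X₁+…+X_9] = 9·(1/9) = 1.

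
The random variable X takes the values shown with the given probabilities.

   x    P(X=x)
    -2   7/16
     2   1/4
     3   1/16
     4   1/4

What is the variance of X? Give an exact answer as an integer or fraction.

1703/256

E[X] = (7/16)·(-2) + (1/4)·2 + (1/16)·3 + (1/4)·4 = 13/16
E[X²] = (7/16)·4 + (1/4)·4 + (1/16)·9 + (1/4)·16 = 117/16
Var(X) = 117/16 − (13/16)² = 1703/256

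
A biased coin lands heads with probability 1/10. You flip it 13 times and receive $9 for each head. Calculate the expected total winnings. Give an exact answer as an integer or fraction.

117/10 dollars

E[#heads] = 13·1/10 = 13/10 (linearity over flips).
E[winnings] = 9·13/10 = 117/10.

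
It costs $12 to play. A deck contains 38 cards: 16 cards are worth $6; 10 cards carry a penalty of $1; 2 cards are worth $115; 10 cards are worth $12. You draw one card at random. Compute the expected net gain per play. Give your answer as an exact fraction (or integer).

-10/19 dollars

E[payout] = (16/38)·6 + (10/38)·(-1) + (2/38)·115 + (10/38)·12 = 218/19
Expected profit = 218/19 − 12 = -10/19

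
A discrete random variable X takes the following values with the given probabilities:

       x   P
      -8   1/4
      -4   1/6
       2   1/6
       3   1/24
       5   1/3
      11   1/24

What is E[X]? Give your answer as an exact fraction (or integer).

E[X] = (1/4)·(-8) + (1/6)·(-4) + (1/6)·2 + (1/24)·3 + (1/3)·5 + (1/24)·11
     = -1/12

-1/12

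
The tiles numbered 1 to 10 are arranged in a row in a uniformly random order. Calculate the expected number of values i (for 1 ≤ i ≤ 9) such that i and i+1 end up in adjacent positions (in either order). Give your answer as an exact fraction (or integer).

9/5

For each i ∈ {1,…,9}, let Xᵢ = 1 if i and i+1 are adjacent. P(Xᵢ=1) = 2·(10−1)!/10! = 2/10.
By linearity, E[ΣXᵢ] = (9)·(2/10) = 9/5.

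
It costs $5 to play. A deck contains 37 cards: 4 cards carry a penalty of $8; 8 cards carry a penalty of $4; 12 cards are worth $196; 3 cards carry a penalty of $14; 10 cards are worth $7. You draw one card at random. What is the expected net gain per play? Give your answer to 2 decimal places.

$57.59

E[payout] = (4/37)·(-8) + (8/37)·(-4) + (12/37)·196 + (3/37)·(-14) + (10/37)·7 = 2316/37
Expected profit = 2316/37 − 5 = 2131/37 ≈ $57.59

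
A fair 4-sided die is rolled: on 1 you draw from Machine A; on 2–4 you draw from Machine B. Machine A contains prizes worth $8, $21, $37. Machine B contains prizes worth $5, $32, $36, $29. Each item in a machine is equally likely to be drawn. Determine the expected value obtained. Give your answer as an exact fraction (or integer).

E[X | Machine A] = (8 + 21 + 37)/3 = 22
E[X | Machine B] = (5 + 32 + 36 + 29)/4 = 51/2
E[X] = (1/4)·22 + (3/4)·51/2 = 197/8

197/8 dollars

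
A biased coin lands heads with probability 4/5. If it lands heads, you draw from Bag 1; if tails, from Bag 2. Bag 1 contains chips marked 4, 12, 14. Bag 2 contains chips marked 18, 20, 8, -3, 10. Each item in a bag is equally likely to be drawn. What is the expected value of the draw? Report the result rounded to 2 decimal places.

10.12

E[X | Bag 1] = (4 + 12 + 14)/3 = 10
E[X | Bag 2] = (18 + 20 + 8 − 3 + 10)/5 = 53/5
E[X] = (4/5)·10 + (1/5)·53/5 = 253/25 ≈ 10.12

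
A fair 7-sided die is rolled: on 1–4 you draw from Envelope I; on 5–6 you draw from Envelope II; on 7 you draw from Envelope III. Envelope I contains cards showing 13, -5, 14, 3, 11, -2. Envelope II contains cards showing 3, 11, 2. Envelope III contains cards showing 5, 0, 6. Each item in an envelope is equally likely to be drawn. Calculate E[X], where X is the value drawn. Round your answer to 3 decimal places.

E[X | Envelope I] = (13 − 5 + 14 + 3 + 11 − 2)/6 = 17/3
E[X | Envelope II] = (3 + 11 + 2)/3 = 16/3
E[X | Envelope III] = (5 + 0 + 6)/3 = 11/3
E[X] = (4/7)·17/3 + (2/7)·16/3 + (1/7)·11/3 = 37/7 ≈ 5.286

5.286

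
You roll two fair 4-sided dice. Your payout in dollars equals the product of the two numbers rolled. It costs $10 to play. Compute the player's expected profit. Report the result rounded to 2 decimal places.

Distribution of the product of the two numbers rolled: 1 w.p. 1/16, 2 w.p. 1/8, 3 w.p. 1/8, 4 w.p. 3/16, 6 w.p. 1/8, 8 w.p. 1/8, …
E[payout] = (1/16)·1 + (1/8)·2 + (1/8)·3 + (3/16)·4 + (1/8)·6 + (1/8)·8 + (1/16)·9 + (1/8)·12 + (1/16)·16 = 25/4
Expected profit = 25/4 − 10 = -15/4 ≈ -$3.75

-$3.75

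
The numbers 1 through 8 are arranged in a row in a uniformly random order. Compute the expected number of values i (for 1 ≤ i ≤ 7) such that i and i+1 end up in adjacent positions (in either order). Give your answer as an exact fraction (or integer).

7/4

For each i ∈ {1,…,7}, let Xᵢ = 1 if i and i+1 are adjacent. P(Xᵢ=1) = 2·(8−1)!/8! = 2/8.
By linearity, E[ΣXᵢ] = (7)·(2/8) = 7/4.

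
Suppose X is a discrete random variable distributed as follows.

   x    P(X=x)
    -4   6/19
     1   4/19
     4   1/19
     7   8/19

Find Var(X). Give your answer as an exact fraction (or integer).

E[X] = (6/19)·(-4) + (4/19)·1 + (1/19)·4 + (8/19)·7 = 40/19
E[X²] = (6/19)·16 + (4/19)·1 + (1/19)·16 + (8/19)·49 = 508/19
Var(X) = 508/19 − (40/19)² = 8052/361

8052/361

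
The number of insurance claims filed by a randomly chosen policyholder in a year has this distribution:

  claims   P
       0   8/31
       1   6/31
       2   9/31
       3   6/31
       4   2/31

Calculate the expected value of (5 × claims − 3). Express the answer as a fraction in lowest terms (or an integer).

157/31

E[5x-3] = (8/31)·(-3) + (6/31)·2 + (9/31)·7 + (6/31)·12 + (2/31)·17
     = 157/31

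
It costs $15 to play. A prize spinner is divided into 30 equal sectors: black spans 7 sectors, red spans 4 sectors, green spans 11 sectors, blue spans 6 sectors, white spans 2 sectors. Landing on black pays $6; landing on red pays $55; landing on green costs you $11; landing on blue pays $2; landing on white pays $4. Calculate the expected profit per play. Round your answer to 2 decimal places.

-$9.63

E[payout] = (7/30)·6 + (4/30)·55 + (11/30)·(-11) + (6/30)·2 + (2/30)·4 = 161/30
Expected profit = 161/30 − 15 = -289/30 ≈ -$9.63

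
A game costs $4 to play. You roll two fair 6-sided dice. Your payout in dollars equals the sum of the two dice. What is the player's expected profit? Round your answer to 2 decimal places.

$3.00

Distribution of the sum of the two dice: 2 w.p. 1/36, 3 w.p. 1/18, 4 w.p. 1/12, 5 w.p. 1/9, 6 w.p. 5/36, 7 w.p. 1/6, …
E[payout] = (1/36)·2 + (1/18)·3 + (1/12)·4 + (1/9)·5 + (5/36)·6 + (1/6)·7 + (5/36)·8 + (1/9)·9 + (1/12)·10 + (1/18)·11 + (1/36)·12 = 7
Expected profit = 7 − 4 = 3 ≈ $3.00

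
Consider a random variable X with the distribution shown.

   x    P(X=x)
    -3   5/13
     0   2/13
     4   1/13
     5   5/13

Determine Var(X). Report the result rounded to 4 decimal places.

13.1479

E[X] = (5/13)·(-3) + (2/13)·0 + (1/13)·4 + (5/13)·5 = 14/13
E[X²] = (5/13)·9 + (2/13)·0 + (1/13)·16 + (5/13)·25 = 186/13
Var(X) = 186/13 − (14/13)² = 2222/169 ≈ 13.1479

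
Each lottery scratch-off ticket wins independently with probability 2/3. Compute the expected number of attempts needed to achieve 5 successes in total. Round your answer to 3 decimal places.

7.500

By linearity (sum of 5 independent geometric waits), E[trials] = 5/p = 5/(2/3) = 15/2.
≈ 7.500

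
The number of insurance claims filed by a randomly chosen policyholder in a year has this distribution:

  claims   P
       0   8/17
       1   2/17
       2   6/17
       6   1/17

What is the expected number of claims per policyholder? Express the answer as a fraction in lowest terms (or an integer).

E[X] = (8/17)·0 + (2/17)·1 + (6/17)·2 + (1/17)·6
     = 20/17

20/17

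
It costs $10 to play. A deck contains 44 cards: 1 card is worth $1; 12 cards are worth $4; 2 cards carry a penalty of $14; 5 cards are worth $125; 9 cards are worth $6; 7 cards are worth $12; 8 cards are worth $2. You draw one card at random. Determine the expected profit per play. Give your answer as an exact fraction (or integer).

90/11 dollars

E[payout] = (1/44)·1 + (12/44)·4 + (2/44)·(-14) + (5/44)·125 + (9/44)·6 + (7/44)·12 + (8/44)·2 = 200/11
Expected profit = 200/11 − 10 = 90/11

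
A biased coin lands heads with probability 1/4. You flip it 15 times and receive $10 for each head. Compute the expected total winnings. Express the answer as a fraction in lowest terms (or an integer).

E[#heads] = 15·1/4 = 15/4 (linearity over flips).
E[winnings] = 10·15/4 = 75/2.

75/2 dollars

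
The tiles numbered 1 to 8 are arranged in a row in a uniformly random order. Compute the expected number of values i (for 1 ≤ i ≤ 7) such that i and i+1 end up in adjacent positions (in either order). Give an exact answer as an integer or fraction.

7/4

For each i ∈ {1,…,7}, let Xᵢ = 1 if i and i+1 are adjacent. P(Xᵢ=1) = 2·(8−1)!/8! = 2/8.
By linearity, E[ΣXᵢ] = (7)·(2/8) = 7/4.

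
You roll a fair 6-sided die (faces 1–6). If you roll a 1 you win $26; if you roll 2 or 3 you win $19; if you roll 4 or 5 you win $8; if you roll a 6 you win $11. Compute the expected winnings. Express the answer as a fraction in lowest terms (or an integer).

E[payout] = (1/3)·8 + (1/6)·11 + (1/3)·19 + (1/6)·26 = 91/6

91/6 dollars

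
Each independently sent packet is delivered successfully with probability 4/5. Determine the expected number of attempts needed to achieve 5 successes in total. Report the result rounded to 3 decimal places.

6.250

By linearity (sum of 5 independent geometric waits), E[trials] = 5/p = 5/(4/5) = 25/4.
≈ 6.250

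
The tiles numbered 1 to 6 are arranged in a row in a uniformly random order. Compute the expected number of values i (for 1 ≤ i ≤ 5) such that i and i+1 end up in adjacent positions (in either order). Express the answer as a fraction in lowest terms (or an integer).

5/3

For each i ∈ {1,…,5}, let Xᵢ = 1 if i and i+1 are adjacent. P(Xᵢ=1) = 2·(6−1)!/6! = 2/6.
By linearity, E[ΣXᵢ] = (5)·(2/6) = 5/3.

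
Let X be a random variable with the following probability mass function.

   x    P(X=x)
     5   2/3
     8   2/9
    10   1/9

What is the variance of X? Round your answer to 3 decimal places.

3.284

E[X] = (2/3)·5 + (2/9)·8 + (1/9)·10 = 56/9
E[X²] = (2/3)·25 + (2/9)·64 + (1/9)·100 = 42
Var(X) = 42 − (56/9)² = 266/81 ≈ 3.284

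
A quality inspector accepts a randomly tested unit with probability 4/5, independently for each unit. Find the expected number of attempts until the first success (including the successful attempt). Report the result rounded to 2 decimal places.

For a geometric distribution, E[trials] = 1/p = 1/(4/5) = 5/4.
≈ 1.25

1.25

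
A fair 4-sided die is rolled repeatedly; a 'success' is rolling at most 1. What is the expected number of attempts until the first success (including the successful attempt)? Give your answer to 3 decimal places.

4.000

For a geometric distribution, E[trials] = 1/p = 1/(1/4) = 4.
≈ 4.000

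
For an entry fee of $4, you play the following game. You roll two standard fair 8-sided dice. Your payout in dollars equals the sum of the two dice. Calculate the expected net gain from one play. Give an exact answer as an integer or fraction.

$5

Distribution of the sum of the two dice: 2 w.p. 1/64, 3 w.p. 1/32, 4 w.p. 3/64, 5 w.p. 1/16, 6 w.p. 5/64, 7 w.p. 3/32, …
E[payout] = (1/64)·2 + (1/32)·3 + (3/64)·4 + (1/16)·5 + (5/64)·6 + (3/32)·7 + (7/64)·8 + (1/8)·9 + (7/64)·10 + (3/32)·11 + (5/64)·12 + (1/16)·13 + (3/64)·14 + (1/32)·15 + (1/64)·16 = 9
Expected profit = 9 − 4 = 5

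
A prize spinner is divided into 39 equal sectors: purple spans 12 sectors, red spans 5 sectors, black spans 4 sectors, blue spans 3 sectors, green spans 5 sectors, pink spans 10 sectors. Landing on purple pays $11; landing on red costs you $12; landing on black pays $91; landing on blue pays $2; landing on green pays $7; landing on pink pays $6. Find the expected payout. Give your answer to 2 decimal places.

E[payout] = (12/39)·11 + (5/39)·(-12) + (4/39)·91 + (3/39)·2 + (5/39)·7 + (10/39)·6 = 179/13
≈ $13.77

$13.77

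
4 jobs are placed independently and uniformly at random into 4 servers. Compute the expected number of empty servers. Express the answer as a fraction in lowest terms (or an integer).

Let Xⱼ=1 if server j is empty. P(Xⱼ=1) = ((4-1)/4)^4 = 81/256.
By linearity, E[#empty] = 4·81/256 = 81/64.

81/64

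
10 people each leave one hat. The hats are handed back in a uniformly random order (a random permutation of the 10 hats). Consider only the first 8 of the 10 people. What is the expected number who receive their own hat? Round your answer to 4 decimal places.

0.8000

Let Xᵢ = 1 if person i gets their own hat. For each i, P(Xᵢ=1) = 1/10.
By linearity of expectation, E[X₁+…+X_8] = 8·(1/10) = 4/5.
≈ 0.8000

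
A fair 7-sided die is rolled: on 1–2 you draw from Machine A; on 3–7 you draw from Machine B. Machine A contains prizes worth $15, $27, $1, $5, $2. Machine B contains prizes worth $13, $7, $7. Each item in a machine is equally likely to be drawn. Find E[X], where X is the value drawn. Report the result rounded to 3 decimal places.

$9.286

E[X | Machine A] = (15 + 27 + 1 + 5 + 2)/5 = 10
E[X | Machine B] = (13 + 7 + 7)/3 = 9
E[X] = (2/7)·10 + (5/7)·9 = 65/7 ≈ 9.286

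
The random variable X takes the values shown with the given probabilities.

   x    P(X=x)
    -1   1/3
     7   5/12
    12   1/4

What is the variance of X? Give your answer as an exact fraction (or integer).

E[X] = (1/3)·(-1) + (5/12)·7 + (1/4)·12 = 67/12
E[X²] = (1/3)·1 + (5/12)·49 + (1/4)·144 = 227/4
Var(X) = 227/4 − (67/12)² = 3683/144

3683/144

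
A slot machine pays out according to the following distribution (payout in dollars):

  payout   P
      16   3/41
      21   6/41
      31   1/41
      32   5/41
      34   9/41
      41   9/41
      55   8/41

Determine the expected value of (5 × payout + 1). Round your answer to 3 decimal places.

E[5x+1] = (3/41)·81 + (6/41)·106 + (1/41)·156 + (5/41)·161 + (9/41)·171 + (9/41)·206 + (8/41)·276
     = 7441/41 ≈ 181.488

181.488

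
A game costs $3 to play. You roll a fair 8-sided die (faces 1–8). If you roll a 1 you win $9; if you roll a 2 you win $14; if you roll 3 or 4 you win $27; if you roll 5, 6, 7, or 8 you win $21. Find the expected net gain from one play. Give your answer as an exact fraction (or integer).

E[payout] = (1/8)·9 + (1/8)·14 + (1/2)·21 + (1/4)·27 = 161/8
Expected profit = 161/8 − 3 = 137/8

137/8 dollars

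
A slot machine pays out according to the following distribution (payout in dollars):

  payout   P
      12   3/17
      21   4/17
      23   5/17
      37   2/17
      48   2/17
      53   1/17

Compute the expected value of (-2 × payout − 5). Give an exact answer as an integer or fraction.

E[-2x-5] = (3/17)·(-29) + (4/17)·(-47) + (5/17)·(-51) + (2/17)·(-79) + (2/17)·(-101) + (1/17)·(-111)
     = -1001/17

-1001/17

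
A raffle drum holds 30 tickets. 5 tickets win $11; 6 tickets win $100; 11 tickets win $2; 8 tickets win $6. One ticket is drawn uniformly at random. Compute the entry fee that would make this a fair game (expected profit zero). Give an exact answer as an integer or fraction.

145/6 dollars

E[payout] = (5/30)·11 + (6/30)·100 + (11/30)·2 + (8/30)·6 = 145/6
Fair fee = E[payout] = 145/6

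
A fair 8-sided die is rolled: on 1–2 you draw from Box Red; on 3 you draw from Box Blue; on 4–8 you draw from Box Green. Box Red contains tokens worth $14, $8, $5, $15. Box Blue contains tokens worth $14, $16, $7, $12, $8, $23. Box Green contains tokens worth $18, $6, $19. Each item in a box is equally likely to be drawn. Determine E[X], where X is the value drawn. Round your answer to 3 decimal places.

$13.250

E[X | Box Red] = (14 + 8 + 5 + 15)/4 = 21/2
E[X | Box Blue] = (14 + 16 + 7 + 12 + 8 + 23)/6 = 40/3
E[X | Box Green] = (18 + 6 + 19)/3 = 43/3
E[X] = (1/4)·21/2 + (1/8)·40/3 + (5/8)·43/3 = 53/4 ≈ 13.250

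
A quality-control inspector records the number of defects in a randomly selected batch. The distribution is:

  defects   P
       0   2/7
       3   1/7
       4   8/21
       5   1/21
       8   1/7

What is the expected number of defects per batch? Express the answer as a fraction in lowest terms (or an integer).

E[X] = (2/7)·0 + (1/7)·3 + (8/21)·4 + (1/21)·5 + (1/7)·8
     = 10/3

10/3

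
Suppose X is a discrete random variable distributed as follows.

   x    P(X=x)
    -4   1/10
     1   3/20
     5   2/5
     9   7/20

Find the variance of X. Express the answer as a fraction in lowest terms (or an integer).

E[X] = (1/10)·(-4) + (3/20)·1 + (2/5)·5 + (7/20)·9 = 49/10
E[X²] = (1/10)·16 + (3/20)·1 + (2/5)·25 + (7/20)·81 = 401/10
Var(X) = 401/10 − (49/10)² = 1609/100

1609/100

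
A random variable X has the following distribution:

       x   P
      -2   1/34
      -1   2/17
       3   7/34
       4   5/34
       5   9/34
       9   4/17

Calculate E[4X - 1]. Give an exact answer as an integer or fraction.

E[4x-1] = (1/34)·(-9) + (2/17)·(-5) + (7/34)·11 + (5/34)·15 + (9/34)·19 + (4/17)·35
     = 287/17

287/17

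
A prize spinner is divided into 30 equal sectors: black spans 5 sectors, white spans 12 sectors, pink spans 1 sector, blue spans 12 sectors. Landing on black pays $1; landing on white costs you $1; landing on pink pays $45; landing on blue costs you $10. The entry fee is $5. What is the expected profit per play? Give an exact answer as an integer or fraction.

E[payout] = (5/30)·1 + (12/30)·(-1) + (1/30)·45 + (12/30)·(-10) = -41/15
Expected profit = -41/15 − 5 = -116/15

-116/15 dollars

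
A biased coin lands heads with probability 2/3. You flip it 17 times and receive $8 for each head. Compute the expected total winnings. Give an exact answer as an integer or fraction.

272/3 dollars

E[#heads] = 17·2/3 = 34/3 (linearity over flips).
E[winnings] = 8·34/3 = 272/3.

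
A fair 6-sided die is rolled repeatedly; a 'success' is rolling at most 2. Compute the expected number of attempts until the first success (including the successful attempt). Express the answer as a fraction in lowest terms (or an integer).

3

For a geometric distribution, E[trials] = 1/p = 1/(1/3) = 3.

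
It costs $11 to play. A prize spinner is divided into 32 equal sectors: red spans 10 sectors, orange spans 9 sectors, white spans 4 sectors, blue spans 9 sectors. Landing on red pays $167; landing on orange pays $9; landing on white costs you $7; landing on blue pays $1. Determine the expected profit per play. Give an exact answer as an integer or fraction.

E[payout] = (10/32)·167 + (9/32)·9 + (4/32)·(-7) + (9/32)·1 = 433/8
Expected profit = 433/8 − 11 = 345/8

345/8 dollars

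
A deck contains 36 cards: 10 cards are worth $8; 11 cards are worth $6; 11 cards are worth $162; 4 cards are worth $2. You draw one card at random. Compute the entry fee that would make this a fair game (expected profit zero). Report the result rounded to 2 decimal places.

$53.78

E[payout] = (10/36)·8 + (11/36)·6 + (11/36)·162 + (4/36)·2 = 484/9
Fair fee = E[payout] = 484/9 ≈ $53.78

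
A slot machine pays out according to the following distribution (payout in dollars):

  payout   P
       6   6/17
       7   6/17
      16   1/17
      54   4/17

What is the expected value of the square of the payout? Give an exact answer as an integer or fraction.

E[X²] = (6/17)·36 + (6/17)·49 + (1/17)·256 + (4/17)·2916
     = 12430/17

12430/17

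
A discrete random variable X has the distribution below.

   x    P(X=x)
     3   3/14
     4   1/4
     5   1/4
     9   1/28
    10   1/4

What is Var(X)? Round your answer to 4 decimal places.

E[X] = (3/14)·3 + (1/4)·4 + (1/4)·5 + (1/28)·9 + (1/4)·10 = 40/7
E[X²] = (3/14)·9 + (1/4)·16 + (1/4)·25 + (1/28)·81 + (1/4)·100 = 561/14
Var(X) = 561/14 − (40/7)² = 727/98 ≈ 7.4184

7.4184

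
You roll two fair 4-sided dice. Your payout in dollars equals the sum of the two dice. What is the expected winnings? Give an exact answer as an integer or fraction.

Distribution of the sum of the two dice: 2 w.p. 1/16, 3 w.p. 1/8, 4 w.p. 3/16, 5 w.p. 1/4, 6 w.p. 3/16, 7 w.p. 1/8, …
E[payout] = (1/16)·2 + (1/8)·3 + (3/16)·4 + (1/4)·5 + (3/16)·6 + (1/8)·7 + (1/16)·8 = 5

$5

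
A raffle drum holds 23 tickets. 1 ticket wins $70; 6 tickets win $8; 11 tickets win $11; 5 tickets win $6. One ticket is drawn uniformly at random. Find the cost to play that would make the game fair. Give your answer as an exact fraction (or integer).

E[payout] = (1/23)·70 + (6/23)·8 + (11/23)·11 + (5/23)·6 = 269/23
Fair fee = E[payout] = 269/23

269/23 dollars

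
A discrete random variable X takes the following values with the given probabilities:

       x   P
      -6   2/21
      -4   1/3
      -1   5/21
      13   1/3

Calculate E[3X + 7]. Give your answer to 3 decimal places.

E[3x+7] = (2/21)·(-11) + (1/3)·(-5) + (5/21)·4 + (1/3)·46
     = 95/7 ≈ 13.571

13.571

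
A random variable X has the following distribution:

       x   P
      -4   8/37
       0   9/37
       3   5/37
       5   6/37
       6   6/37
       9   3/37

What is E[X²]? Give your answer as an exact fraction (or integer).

782/37

E[X²] = (8/37)·16 + (9/37)·0 + (5/37)·9 + (6/37)·25 + (6/37)·36 + (3/37)·81
     = 782/37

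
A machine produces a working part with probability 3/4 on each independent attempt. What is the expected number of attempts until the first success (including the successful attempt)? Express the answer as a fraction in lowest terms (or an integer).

4/3

For a geometric distribution, E[trials] = 1/p = 1/(3/4) = 4/3.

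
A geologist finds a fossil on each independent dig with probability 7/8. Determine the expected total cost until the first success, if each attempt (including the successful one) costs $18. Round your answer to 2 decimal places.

E[#attempts] = 1/p = 8/7; E[cost] = 18·8/7 = 144/7.
≈ 20.57

$20.57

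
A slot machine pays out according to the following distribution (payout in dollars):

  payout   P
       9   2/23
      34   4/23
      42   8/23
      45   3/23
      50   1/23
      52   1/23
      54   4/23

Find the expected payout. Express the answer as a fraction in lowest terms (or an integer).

$41

E[X] = (2/23)·9 + (4/23)·34 + (8/23)·42 + (3/23)·45 + (1/23)·50 + (1/23)·52 + (4/23)·54
     = 41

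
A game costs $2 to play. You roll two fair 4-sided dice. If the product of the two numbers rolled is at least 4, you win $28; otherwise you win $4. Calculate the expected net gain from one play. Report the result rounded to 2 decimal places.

E[payout] = (5/16)·4 + (11/16)·28 = 41/2
Expected profit = 41/2 − 2 = 37/2 ≈ $18.50

$18.50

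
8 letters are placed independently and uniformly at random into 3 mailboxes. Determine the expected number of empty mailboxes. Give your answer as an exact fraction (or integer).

256/2187

Let Xⱼ=1 if mailbox j is empty. P(Xⱼ=1) = ((3-1)/3)^8 = 256/6561.
By linearity, E[#empty] = 3·256/6561 = 256/2187.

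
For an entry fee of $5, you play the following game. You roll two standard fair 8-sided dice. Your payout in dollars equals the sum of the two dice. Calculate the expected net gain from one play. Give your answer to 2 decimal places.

Distribution of the sum of the two dice: 2 w.p. 1/64, 3 w.p. 1/32, 4 w.p. 3/64, 5 w.p. 1/16, 6 w.p. 5/64, 7 w.p. 3/32, …
E[payout] = (1/64)·2 + (1/32)·3 + (3/64)·4 + (1/16)·5 + (5/64)·6 + (3/32)·7 + (7/64)·8 + (1/8)·9 + (7/64)·10 + (3/32)·11 + (5/64)·12 + (1/16)·13 + (3/64)·14 + (1/32)·15 + (1/64)·16 = 9
Expected profit = 9 − 5 = 4 ≈ $4.00

$4.00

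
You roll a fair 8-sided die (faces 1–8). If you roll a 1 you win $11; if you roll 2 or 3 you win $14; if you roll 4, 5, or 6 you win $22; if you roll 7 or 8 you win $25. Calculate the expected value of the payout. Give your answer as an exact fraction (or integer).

E[payout] = (1/8)·11 + (1/4)·14 + (3/8)·22 + (1/4)·25 = 155/8

155/8 dollars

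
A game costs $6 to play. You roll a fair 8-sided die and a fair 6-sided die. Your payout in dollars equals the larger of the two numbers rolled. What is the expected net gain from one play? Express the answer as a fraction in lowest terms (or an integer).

-37/48 dollars

Distribution of the larger of the two numbers rolled: 1 w.p. 1/48, 2 w.p. 1/16, 3 w.p. 5/48, 4 w.p. 7/48, 5 w.p. 3/16, 6 w.p. 11/48, …
E[payout] = (1/48)·1 + (1/16)·2 + (5/48)·3 + (7/48)·4 + (3/16)·5 + (11/48)·6 + (1/8)·7 + (1/8)·8 = 251/48
Expected profit = 251/48 − 6 = -37/48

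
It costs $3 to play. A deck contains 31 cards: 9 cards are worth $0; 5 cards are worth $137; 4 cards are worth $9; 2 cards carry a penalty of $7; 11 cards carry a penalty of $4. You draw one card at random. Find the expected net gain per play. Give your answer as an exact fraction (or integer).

E[payout] = (9/31)·0 + (5/31)·137 + (4/31)·9 + (2/31)·(-7) + (11/31)·(-4) = 663/31
Expected profit = 663/31 − 3 = 570/31

570/31 dollars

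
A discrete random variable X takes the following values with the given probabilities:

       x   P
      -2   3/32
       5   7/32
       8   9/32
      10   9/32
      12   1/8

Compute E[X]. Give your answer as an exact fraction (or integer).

E[X] = (3/32)·(-2) + (7/32)·5 + (9/32)·8 + (9/32)·10 + (1/8)·12
     = 239/32

239/32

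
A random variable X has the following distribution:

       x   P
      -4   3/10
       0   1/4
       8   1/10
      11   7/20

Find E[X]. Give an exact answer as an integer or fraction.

69/20

E[X] = (3/10)·(-4) + (1/4)·0 + (1/10)·8 + (7/20)·11
     = 69/20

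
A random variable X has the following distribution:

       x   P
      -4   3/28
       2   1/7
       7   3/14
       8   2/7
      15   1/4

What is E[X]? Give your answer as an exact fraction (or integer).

207/28

E[X] = (3/28)·(-4) + (1/7)·2 + (3/14)·7 + (2/7)·8 + (1/4)·15
     = 207/28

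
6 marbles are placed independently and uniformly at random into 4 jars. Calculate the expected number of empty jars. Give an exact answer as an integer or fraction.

729/1024

Let Xⱼ=1 if jar j is empty. P(Xⱼ=1) = ((4-1)/4)^6 = 729/4096.
By linearity, E[#empty] = 4·729/4096 = 729/1024.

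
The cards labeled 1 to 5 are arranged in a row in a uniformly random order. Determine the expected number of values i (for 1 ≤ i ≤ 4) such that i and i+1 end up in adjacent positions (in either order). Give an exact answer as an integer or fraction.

For each i ∈ {1,…,4}, let Xᵢ = 1 if i and i+1 are adjacent. P(Xᵢ=1) = 2·(5−1)!/5! = 2/5.
By linearity, E[ΣXᵢ] = (4)·(2/5) = 8/5.

8/5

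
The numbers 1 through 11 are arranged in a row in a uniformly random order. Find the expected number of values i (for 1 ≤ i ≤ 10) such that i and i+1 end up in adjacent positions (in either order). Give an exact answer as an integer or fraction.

20/11

For each i ∈ {1,…,10}, let Xᵢ = 1 if i and i+1 are adjacent. P(Xᵢ=1) = 2·(11−1)!/11! = 2/11.
By linearity, E[ΣXᵢ] = (10)·(2/11) = 20/11.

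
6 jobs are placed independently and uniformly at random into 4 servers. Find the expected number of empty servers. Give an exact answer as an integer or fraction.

729/1024

Let Xⱼ=1 if server j is empty. P(Xⱼ=1) = ((4-1)/4)^6 = 729/4096.
By linearity, E[#empty] = 4·729/4096 = 729/1024.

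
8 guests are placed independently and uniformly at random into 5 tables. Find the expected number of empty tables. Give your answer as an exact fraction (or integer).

65536/78125

Let Xⱼ=1 if table j is empty. P(Xⱼ=1) = ((5-1)/5)^8 = 65536/390625.
By linearity, E[#empty] = 5·65536/390625 = 65536/78125.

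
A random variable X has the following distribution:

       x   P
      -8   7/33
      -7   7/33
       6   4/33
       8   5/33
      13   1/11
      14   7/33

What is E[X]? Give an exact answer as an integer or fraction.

E[X] = (7/33)·(-8) + (7/33)·(-7) + (4/33)·6 + (5/33)·8 + (1/11)·13 + (7/33)·14
     = 32/11

32/11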